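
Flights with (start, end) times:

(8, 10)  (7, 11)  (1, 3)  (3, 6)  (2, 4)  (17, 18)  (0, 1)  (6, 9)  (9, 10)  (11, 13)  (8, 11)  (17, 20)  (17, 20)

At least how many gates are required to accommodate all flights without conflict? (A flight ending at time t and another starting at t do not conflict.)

The answer is the maximum number of intervals overlapping at any instant.
Events (time:±→running): 0:+→1 1:-→0 1:+→1 2:+→2 3:-→1 3:+→2 4:-→1 6:-→0 6:+→1 7:+→2 8:+→3 8:+→4 … peak 4.

4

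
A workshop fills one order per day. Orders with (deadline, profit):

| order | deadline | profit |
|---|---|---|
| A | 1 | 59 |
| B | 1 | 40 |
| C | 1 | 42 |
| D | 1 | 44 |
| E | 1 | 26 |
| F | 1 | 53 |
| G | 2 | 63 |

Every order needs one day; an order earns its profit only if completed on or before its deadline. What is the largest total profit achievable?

Sort by profit descending; place each in the latest free slot ≤ its deadline.
Profit order: G=63 A=59 F=53 D=44 C=42 B=40 E=26
Assign: G→slot 2, A→slot 1, F skipped, D skipped, C skipped, B skipped, E skipped.
Slots: [1:A] [2:G]
Profit = 59 + 63 = 122

122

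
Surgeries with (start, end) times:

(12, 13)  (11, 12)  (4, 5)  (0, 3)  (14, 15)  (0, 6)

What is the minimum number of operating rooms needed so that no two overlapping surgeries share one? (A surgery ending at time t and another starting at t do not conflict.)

2

Count concurrent intervals with a sweep; the peak is the room count.
starts: [0, 0, 4, 11, 12, 14]
ends:   [3, 5, 6, 12, 13, 15]
s0→1 s0→2  — peak 2.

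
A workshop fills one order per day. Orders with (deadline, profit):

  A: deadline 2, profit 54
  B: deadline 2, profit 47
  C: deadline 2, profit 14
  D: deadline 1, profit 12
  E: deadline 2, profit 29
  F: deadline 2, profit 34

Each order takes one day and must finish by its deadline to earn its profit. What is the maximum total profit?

Take jobs in profit order; each goes to the latest open slot no later than its deadline.
By profit: A(d2,54), B(d2,47), F(d2,34), E(d2,29), C(d2,14), D(d1,12)
A→slot 2; B→slot 1; F skipped; E skipped; C skipped; D skipped.
Profit = 47 + 54 = 101

101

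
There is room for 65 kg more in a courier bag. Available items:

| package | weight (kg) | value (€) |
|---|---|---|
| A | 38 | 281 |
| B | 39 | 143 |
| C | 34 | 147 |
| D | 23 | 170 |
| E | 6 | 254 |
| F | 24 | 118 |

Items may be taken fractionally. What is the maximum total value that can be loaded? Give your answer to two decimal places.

Ratios (sorted): E 42.33, A 7.39, D 7.39, F 4.92, C 4.32, B 3.67
take E (6 @ 254); take A (38 @ 281); take 21/23 of D → 155.22. Capacity used 65/65.
Total value = 690.22

690.22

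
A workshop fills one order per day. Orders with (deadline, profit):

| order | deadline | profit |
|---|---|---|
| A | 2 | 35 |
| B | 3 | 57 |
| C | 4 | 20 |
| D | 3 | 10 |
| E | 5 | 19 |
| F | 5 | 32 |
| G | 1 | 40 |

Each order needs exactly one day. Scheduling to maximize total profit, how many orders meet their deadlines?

5

Profit order: B=57 G=40 A=35 F=32 C=20 E=19 D=10
Assign: B→slot 3, G→slot 1, A→slot 2, F→slot 5, C→slot 4, E skipped, D skipped.
Slots: [1:G] [2:A] [3:B] [4:C] [5:F]
5 of 7 scheduled.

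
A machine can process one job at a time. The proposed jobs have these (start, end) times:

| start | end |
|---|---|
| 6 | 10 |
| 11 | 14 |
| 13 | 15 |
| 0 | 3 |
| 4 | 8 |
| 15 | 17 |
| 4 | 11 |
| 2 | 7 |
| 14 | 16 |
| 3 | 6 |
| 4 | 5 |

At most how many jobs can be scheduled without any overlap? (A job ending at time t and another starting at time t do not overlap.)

5

Sorted by end: (0,3)  (4,5)  (3,6)  (2,7)  (4,8)  (6,10)  (4,11)  (11,14)  (13,15)  (14,16)  (15,17)
take (0,3); take (4,5); take (6,10); take (11,14); take (14,16).
Selected 5 jobs.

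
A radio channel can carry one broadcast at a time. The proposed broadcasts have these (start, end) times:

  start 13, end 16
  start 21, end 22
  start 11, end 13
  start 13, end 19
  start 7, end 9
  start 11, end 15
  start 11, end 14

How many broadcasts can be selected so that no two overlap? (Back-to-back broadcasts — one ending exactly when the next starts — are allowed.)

4

Order by finish time; keep every interval that doesn't clash with the previous kept one.
Sorted by end: (7,9)  (11,13)  (11,14)  (11,15)  (13,16)  (13,19)  (21,22)
take (7,9); take (11,13); skip (11,15); take (13,16); take (21,22).
Selected 4 broadcasts.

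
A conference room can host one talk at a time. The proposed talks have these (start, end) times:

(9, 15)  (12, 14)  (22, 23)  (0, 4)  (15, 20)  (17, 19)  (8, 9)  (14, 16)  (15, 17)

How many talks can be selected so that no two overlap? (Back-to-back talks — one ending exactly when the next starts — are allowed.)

By end time: (0,4), (8,9), (12,14), (9,15), (14,16), (15,17), (17,19), (15,20), (22,23).
Pick (0,4); next start ≥ 4 → (8,9); next start ≥ 9 → (12,14); next start ≥ 14 → (14,16); next start ≥ 16 → (17,19); next start ≥ 19 → (22,23).
Selected 6 talks.

6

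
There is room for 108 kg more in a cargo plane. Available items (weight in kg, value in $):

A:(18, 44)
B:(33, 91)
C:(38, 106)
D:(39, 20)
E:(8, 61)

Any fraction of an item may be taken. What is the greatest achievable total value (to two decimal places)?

307.64

Order: E (61/8=7.62) > C (106/38=2.79) > B (91/33=2.76) > A (44/18=2.44) > D (20/39=0.51)
Fill: take E (8 @ 61) → take C (38 @ 106) → take B (33 @ 91) → take A (18 @ 44) → take 11/39 of D → 5.64; 108/108 used.
Total value = 307.64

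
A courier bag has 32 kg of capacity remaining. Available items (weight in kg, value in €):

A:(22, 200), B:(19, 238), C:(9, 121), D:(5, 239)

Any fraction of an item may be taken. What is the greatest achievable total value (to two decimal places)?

Greedy by value/weight ratio, highest first.
Order: D (239/5=47.80) > C (121/9=13.44) > B (238/19=12.53) > A (200/22=9.09)
Fill: take D (5 @ 239) → take C (9 @ 121) → take 18/19 of B → 225.47; 32/32 used.
Total value = 585.47

585.47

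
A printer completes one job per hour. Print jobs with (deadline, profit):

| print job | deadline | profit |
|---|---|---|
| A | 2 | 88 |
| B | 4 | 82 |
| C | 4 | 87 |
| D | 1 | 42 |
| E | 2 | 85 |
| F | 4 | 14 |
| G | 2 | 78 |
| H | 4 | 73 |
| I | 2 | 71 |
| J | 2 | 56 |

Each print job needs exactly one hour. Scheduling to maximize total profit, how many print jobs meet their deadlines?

4

Take jobs in profit order; each goes to the latest open slot no later than its deadline.
By profit: A(d2,88), C(d4,87), E(d2,85), B(d4,82), G(d2,78), H(d4,73), I(d2,71), J(d2,56), D(d1,42), F(d4,14)
A→slot 2; C→slot 4; E→slot 1; B→slot 3; G skipped; H skipped; I skipped; J skipped; D skipped; F skipped.
4 of 10 scheduled.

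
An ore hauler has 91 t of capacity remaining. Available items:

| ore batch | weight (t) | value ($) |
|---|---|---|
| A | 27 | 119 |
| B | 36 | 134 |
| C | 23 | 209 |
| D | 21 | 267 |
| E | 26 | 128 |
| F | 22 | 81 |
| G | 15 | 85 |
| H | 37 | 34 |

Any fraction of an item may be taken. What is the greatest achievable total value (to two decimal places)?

Greedy by value/weight ratio, highest first.
Order: D (267/21=12.71) > C (209/23=9.09) > G (85/15=5.67) > E (128/26=4.92) > A (119/27=4.41) > B (134/36=3.72) > F (81/22=3.68) > H (34/37=0.92)
Fill: take D (21 @ 267) → take C (23 @ 209) → take G (15 @ 85) → take E (26 @ 128) → take 6/27 of A → 26.44; 91/91 used.
Total value = 715.44

715.44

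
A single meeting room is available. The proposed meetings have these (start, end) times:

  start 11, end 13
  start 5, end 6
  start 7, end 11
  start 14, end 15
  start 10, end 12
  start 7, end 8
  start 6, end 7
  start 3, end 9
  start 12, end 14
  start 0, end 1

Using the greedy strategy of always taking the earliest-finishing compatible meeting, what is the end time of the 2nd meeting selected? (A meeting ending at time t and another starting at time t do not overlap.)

6

By end time: (0,1), (5,6), (6,7), (7,8), (3,9), (7,11), (10,12), (11,13), (12,14), (14,15).
Pick (0,1); next start ≥ 1 → (5,6); next start ≥ 6 → (6,7); next start ≥ 7 → (7,8); next start ≥ 8 → (10,12); next start ≥ 12 → (12,14); next start ≥ 14 → (14,15).
Selected: (0,1) (5,6) (6,7) (7,8) (10,12) (12,14) (14,15)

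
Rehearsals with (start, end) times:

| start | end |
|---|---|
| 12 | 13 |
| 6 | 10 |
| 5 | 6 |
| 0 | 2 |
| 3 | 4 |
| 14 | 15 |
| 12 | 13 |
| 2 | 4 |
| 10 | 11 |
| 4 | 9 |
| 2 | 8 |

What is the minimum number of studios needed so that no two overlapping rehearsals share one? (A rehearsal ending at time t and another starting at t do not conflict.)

Count concurrent intervals with a sweep; the peak is the room count.
starts: [0, 2, 2, 3, 4, 5, 6, 10, 12, 12, 14]
ends:   [2, 4, 4, 6, 8, 9, 10, 11, 13, 13, 15]
s0→1 e2→0 s2→1 s2→2 s3→3  — peak 3.

3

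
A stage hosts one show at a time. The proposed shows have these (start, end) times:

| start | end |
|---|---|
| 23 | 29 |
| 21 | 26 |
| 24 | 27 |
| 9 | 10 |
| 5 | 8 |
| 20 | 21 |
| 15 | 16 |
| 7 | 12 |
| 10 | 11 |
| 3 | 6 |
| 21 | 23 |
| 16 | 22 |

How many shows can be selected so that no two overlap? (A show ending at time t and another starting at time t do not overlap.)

By end time: (3,6), (5,8), (9,10), (10,11), (7,12), (15,16), (20,21), (16,22), (21,23), (21,26), (24,27), (23,29).
Pick (3,6); next start ≥ 6 → (9,10); next start ≥ 10 → (10,11); next start ≥ 11 → (15,16); next start ≥ 16 → (20,21); next start ≥ 21 → (21,23); next start ≥ 23 → (24,27).
Selected 7 shows.

7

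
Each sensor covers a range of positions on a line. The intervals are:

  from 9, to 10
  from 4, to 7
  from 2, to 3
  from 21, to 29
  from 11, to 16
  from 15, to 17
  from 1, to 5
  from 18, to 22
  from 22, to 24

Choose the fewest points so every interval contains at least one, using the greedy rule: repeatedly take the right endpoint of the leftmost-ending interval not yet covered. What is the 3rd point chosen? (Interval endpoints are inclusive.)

10

Sorted: [2,3] [1,5] [4,7] [9,10] [11,16] [15,17] [18,22] [22,24] [21,29]
{[2,3],[1,5]} hit by 3; {[4,7]} hit by 7; {[9,10]} hit by 10; {[11,16],[15,17]} hit by 16; {[18,22],[22,24],[21,29]} hit by 22.
Points: 3, 7, 10, 16, 22 (5 total).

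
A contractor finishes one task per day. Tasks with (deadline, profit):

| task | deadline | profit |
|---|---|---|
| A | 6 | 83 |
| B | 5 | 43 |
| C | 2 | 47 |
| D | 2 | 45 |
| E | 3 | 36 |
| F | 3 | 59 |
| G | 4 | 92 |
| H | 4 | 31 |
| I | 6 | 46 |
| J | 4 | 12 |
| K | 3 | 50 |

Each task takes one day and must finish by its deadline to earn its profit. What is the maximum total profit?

377

Take jobs in profit order; each goes to the latest open slot no later than its deadline.
Profit order: G=92 A=83 F=59 K=50 C=47 I=46 D=45 B=43 E=36 H=31 J=12
Assign: G→slot 4, A→slot 6, F→slot 3, K→slot 2, C→slot 1, I→slot 5, D skipped, B skipped, E skipped, H skipped, J skipped.
Slots: [1:C] [2:K] [3:F] [4:G] [5:I] [6:A]
Profit = 47 + 50 + 59 + 92 + 46 + 83 = 377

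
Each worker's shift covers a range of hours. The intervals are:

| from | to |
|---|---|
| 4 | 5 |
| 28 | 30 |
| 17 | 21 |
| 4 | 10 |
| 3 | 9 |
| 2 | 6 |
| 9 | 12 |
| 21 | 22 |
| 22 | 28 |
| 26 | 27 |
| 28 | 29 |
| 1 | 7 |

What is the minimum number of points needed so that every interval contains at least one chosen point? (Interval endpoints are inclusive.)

Sort by right endpoint; whenever an interval is uncovered, place a point at its right end.
Sorted: [4,5] [2,6] [1,7] [3,9] [4,10] [9,12] [17,21] [21,22] [26,27] [22,28] [28,29] [28,30]
{[4,5],[2,6],[1,7],[3,9],[4,10]} hit by 5; {[9,12]} hit by 12; {[17,21],[21,22]} hit by 21; {[26,27],[22,28]} hit by 27; {[28,29],[28,30]} hit by 29.
Points: 5, 12, 21, 27, 29 (5 total).

5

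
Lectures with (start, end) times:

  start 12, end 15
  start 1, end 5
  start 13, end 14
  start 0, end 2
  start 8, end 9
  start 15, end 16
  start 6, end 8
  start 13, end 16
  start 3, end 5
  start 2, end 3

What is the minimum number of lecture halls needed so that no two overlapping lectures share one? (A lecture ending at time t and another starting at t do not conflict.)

3

starts: [0, 1, 2, 3, 6, 8, 12, 13, 13, 15]
ends:   [2, 3, 5, 5, 8, 9, 14, 15, 16, 16]
s0→1 s1→2 e2→1 s2→2 e3→1 s3→2 e5→1 e5→0 s6→1 e8→0 s8→1 e9→0 s12→1 s13→2 s13→3  — peak 3.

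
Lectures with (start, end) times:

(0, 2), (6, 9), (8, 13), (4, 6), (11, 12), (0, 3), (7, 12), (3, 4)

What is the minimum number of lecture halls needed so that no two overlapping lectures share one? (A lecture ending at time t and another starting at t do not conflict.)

3

The answer is the maximum number of intervals overlapping at any instant.
starts: [0, 0, 3, 4, 6, 7, 8, 11]
ends:   [2, 3, 4, 6, 9, 12, 12, 13]
s0→1 s0→2 e2→1 e3→0 s3→1 e4→0 s4→1 e6→0 s6→1 s7→2 s8→3  — peak 3.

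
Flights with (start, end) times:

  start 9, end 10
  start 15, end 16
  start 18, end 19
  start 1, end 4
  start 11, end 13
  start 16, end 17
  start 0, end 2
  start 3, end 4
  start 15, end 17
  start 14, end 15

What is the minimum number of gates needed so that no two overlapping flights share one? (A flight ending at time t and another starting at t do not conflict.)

2

Events (time:±→running): 0:+→1 1:+→2 … peak 2.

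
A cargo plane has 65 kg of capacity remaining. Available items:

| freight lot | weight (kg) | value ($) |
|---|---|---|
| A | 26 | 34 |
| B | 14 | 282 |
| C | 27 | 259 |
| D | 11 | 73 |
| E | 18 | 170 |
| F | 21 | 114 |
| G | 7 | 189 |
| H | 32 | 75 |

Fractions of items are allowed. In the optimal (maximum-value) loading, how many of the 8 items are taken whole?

3

Greedy by value/weight ratio, highest first.
Ratios (sorted): G 27.00, B 20.14, C 9.59, E 9.44, D 6.64, F 5.43, H 2.34, A 1.31
take G (7 @ 189); take B (14 @ 282); take C (27 @ 259); take 17/18 of E → 160.56. Capacity used 65/65.
3 item(s) taken whole; one partial (take 17/18 of E).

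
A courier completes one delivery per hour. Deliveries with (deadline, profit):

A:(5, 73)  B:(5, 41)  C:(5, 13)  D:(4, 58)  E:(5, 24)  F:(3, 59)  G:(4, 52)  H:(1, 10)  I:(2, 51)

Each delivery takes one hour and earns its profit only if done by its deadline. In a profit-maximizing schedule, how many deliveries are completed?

5

Profit order: A=73 F=59 D=58 G=52 I=51 B=41 E=24 C=13 H=10
Assign: A→slot 5, F→slot 3, D→slot 4, G→slot 2, I→slot 1, B skipped, E skipped, C skipped, H skipped.
Slots: [1:I] [2:G] [3:F] [4:D] [5:A]
5 of 9 scheduled.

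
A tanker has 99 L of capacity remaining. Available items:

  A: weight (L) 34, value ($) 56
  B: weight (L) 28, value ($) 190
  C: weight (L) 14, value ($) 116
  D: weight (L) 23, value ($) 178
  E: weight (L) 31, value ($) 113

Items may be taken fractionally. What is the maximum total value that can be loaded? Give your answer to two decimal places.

601.94

Greedy by value/weight ratio, highest first.
Order: C (116/14=8.29) > D (178/23=7.74) > B (190/28=6.79) > E (113/31=3.65) > A (56/34=1.65)
Fill: take C (14 @ 116) → take D (23 @ 178) → take B (28 @ 190) → take E (31 @ 113) → take 3/34 of A → 4.94; 99/99 used.
Total value = 601.94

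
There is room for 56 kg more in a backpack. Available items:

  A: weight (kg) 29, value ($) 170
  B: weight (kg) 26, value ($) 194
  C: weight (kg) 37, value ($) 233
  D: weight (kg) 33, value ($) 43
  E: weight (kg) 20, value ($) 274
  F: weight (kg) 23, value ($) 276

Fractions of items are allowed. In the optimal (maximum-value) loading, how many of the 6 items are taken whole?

Greedy by value/weight ratio, highest first.
Order: E (274/20=13.70) > F (276/23=12.00) > B (194/26=7.46) > C (233/37=6.30) > A (170/29=5.86) > D (43/33=1.30)
Fill: take E (20 @ 274) → take F (23 @ 276) → take 13/26 of B → 97.00; 56/56 used.
2 item(s) taken whole; one partial (take 13/26 of B).

2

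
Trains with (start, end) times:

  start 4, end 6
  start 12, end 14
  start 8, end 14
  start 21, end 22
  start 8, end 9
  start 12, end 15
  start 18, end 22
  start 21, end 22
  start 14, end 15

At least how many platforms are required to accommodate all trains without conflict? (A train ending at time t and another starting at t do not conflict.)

3

starts: [4, 8, 8, 12, 12, 14, 18, 21, 21]
ends:   [6, 9, 14, 14, 15, 15, 22, 22, 22]
s4→1 e6→0 s8→1 s8→2 e9→1 s12→2 s12→3  — peak 3.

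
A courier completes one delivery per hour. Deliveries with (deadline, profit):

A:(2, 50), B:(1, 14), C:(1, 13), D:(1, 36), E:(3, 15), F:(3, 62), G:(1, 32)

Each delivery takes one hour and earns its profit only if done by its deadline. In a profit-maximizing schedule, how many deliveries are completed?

3

By profit: F(d3,62), A(d2,50), D(d1,36), G(d1,32), E(d3,15), B(d1,14), C(d1,13)
F→slot 3; A→slot 2; D→slot 1; G skipped; E skipped; B skipped; C skipped.
3 of 7 scheduled.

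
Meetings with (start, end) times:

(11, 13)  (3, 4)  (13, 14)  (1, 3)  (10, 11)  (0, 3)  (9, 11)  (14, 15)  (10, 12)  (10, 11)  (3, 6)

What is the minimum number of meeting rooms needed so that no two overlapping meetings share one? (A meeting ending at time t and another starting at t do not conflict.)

4

The answer is the maximum number of intervals overlapping at any instant.
Events (time:±→running): 0:+→1 1:+→2 3:-→1 3:-→0 3:+→1 3:+→2 4:-→1 6:-→0 9:+→1 10:+→2 10:+→3 10:+→4 … peak 4.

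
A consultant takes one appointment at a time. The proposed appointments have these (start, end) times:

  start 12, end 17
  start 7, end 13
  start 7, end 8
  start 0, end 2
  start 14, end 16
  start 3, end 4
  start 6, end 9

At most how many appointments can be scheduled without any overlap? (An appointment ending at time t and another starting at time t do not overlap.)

Sorted by end: (0,2)  (3,4)  (7,8)  (6,9)  (7,13)  (14,16)  (12,17)
take (0,2); take (3,4); take (7,8); skip (6,9); take (14,16); skip (12,17).
Selected 4 appointments.

4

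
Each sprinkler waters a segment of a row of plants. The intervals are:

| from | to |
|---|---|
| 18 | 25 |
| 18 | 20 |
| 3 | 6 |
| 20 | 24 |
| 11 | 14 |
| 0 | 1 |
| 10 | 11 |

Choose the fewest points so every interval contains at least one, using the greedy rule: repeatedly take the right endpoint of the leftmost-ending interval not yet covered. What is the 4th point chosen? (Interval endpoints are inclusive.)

Sorted: [0,1] [3,6] [10,11] [11,14] [18,20] [20,24] [18,25]
{[0,1]} hit by 1; {[3,6]} hit by 6; {[10,11],[11,14]} hit by 11; {[18,20],[20,24],[18,25]} hit by 20.
Points: 1, 6, 11, 20 (4 total).

20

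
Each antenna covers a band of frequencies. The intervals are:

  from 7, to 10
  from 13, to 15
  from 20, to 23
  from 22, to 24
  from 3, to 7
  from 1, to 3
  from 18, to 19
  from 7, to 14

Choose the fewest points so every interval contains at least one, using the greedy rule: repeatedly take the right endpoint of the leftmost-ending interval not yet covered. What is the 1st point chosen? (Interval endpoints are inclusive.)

Sort by right endpoint; whenever an interval is uncovered, place a point at its right end.
By right end: [1,3]  [3,7]  [7,10]  [7,14]  [13,15]  [18,19]  [20,23]  [22,24]
[1,3] uncovered → point at 3; [7,10] uncovered → point at 10; [13,15] uncovered → point at 15; [18,19] uncovered → point at 19; [20,23] uncovered → point at 23.
Points: 3, 10, 15, 19, 23 (5 total).

3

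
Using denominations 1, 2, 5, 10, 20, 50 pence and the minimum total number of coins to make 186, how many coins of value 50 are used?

3

Use the largest denomination that fits, subtract, and repeat.
186 − 3×50→36 − 1×20→16 − 1×10→6 − 1×5→1 − 1×1→0
Count of 50: 3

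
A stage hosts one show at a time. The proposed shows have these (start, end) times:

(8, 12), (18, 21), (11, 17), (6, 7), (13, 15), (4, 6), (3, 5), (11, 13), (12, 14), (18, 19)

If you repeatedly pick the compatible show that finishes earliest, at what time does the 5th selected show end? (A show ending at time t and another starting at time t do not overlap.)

Sort by end time and greedily take each interval whose start is ≥ the last chosen end.
Sorted by end: (3,5)  (4,6)  (6,7)  (8,12)  (11,13)  (12,14)  (13,15)  (11,17)  (18,19)  (18,21)
take (3,5); take (6,7); take (8,12); skip (11,13); take (12,14); skip (13,15); skip (11,17); take (18,19).
Selected: (3,5) (6,7) (8,12) (12,14) (18,19)

19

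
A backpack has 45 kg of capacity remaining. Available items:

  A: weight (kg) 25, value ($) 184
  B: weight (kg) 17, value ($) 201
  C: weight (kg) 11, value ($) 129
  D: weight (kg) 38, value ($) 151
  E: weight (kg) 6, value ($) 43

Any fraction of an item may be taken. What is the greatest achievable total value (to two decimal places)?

Sort by value per unit weight and fill in that order.
Order: B (201/17=11.82) > C (129/11=11.73) > A (184/25=7.36) > E (43/6=7.17) > D (151/38=3.97)
Fill: take B (17 @ 201) → take C (11 @ 129) → take 17/25 of A → 125.12; 45/45 used.
Total value = 455.12

455.12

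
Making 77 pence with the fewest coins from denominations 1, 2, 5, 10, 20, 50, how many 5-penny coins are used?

Use the largest denomination that fits, subtract, and repeat.
77 − 1×50→27 − 1×20→7 − 1×5→2 − 1×2→0
Count of 5: 1

1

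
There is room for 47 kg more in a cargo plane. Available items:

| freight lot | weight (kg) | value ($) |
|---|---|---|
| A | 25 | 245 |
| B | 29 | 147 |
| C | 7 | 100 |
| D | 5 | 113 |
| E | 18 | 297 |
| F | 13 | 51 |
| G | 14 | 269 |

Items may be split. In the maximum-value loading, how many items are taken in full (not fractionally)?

Greedy by value/weight ratio, highest first.
Ratios (sorted): D 22.60, G 19.21, E 16.50, C 14.29, A 9.80, B 5.07, F 3.92
take D (5 @ 113); take G (14 @ 269); take E (18 @ 297); take C (7 @ 100); take 3/25 of A → 29.40. Capacity used 47/47.
4 item(s) taken whole; one partial (take 3/25 of A).

4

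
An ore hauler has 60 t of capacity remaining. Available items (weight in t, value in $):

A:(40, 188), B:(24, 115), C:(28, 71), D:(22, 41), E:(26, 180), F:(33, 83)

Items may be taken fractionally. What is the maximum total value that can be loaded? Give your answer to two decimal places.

Order: E (180/26=6.92) > B (115/24=4.79) > A (188/40=4.70) > C (71/28=2.54) > F (83/33=2.52) > D (41/22=1.86)
Fill: take E (26 @ 180) → take B (24 @ 115) → take 10/40 of A → 47.00; 60/60 used.
Total value = 342.00

342.00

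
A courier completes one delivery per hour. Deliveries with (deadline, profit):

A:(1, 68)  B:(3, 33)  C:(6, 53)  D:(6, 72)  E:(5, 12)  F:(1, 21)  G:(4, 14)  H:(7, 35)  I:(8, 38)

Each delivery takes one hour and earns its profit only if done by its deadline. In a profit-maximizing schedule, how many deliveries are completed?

8

Profit order: D=72 A=68 C=53 I=38 H=35 B=33 F=21 G=14 E=12
Assign: D→slot 6, A→slot 1, C→slot 5, I→slot 8, H→slot 7, B→slot 3, F skipped, G→slot 4, E→slot 2.
Slots: [1:A] [2:E] [3:B] [4:G] [5:C] [6:D] [7:H] [8:I]
8 of 9 scheduled.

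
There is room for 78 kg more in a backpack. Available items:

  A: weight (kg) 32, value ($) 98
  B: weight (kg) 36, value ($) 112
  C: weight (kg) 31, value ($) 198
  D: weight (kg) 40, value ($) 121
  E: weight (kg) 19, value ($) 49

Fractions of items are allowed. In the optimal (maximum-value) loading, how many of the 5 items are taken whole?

2

Order: C (198/31=6.39) > B (112/36=3.11) > A (98/32=3.06) > D (121/40=3.02) > E (49/19=2.58)
Fill: take C (31 @ 198) → take B (36 @ 112) → take 11/32 of A → 33.69; 78/78 used.
2 item(s) taken whole; one partial (take 11/32 of A).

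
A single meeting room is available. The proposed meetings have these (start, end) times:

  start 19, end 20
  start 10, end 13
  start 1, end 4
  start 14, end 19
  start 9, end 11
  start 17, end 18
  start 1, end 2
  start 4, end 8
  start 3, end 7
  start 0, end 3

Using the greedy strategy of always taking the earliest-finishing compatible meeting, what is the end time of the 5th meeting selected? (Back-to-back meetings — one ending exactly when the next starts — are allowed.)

Sorted by end: (1,2)  (0,3)  (1,4)  (3,7)  (4,8)  (9,11)  (10,13)  (17,18)  (14,19)  (19,20)
take (1,2); take (3,7); skip (4,8); take (9,11); take (17,18); take (19,20).
Selected: (1,2) (3,7) (9,11) (17,18) (19,20)

20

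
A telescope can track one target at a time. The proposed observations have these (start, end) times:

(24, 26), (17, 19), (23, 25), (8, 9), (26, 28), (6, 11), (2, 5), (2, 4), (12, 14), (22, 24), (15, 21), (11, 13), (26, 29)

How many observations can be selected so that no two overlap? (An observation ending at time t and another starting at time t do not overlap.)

7

By end time: (2,4), (2,5), (8,9), (6,11), (11,13), (12,14), (17,19), (15,21), (22,24), (23,25), (24,26), (26,28), (26,29).
Pick (2,4); next start ≥ 4 → (8,9); next start ≥ 9 → (11,13); next start ≥ 13 → (17,19); next start ≥ 19 → (22,24); next start ≥ 24 → (24,26); next start ≥ 26 → (26,28).
Selected 7 observations.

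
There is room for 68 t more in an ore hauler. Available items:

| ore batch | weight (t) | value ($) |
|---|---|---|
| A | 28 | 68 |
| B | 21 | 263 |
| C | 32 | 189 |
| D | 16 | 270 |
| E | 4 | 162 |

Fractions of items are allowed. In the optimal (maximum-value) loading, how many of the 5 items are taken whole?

Sort by value per unit weight and fill in that order.
Order: E (162/4=40.50) > D (270/16=16.88) > B (263/21=12.52) > C (189/32=5.91) > A (68/28=2.43)
Fill: take E (4 @ 162) → take D (16 @ 270) → take B (21 @ 263) → take 27/32 of C → 159.47; 68/68 used.
3 item(s) taken whole; one partial (take 27/32 of C).

3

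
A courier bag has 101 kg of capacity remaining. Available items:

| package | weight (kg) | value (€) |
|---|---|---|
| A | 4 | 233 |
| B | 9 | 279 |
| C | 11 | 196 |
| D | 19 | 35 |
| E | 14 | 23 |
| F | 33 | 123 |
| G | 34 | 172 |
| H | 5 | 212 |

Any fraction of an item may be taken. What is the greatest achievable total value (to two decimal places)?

1224.21

Greedy by value/weight ratio, highest first.
Ratios (sorted): A 58.25, H 42.40, B 31.00, C 17.82, G 5.06, F 3.73, D 1.84, E 1.64
take A (4 @ 233); take H (5 @ 212); take B (9 @ 279); take C (11 @ 196); take G (34 @ 172); take F (33 @ 123); take 5/19 of D → 9.21. Capacity used 101/101.
Total value = 1224.21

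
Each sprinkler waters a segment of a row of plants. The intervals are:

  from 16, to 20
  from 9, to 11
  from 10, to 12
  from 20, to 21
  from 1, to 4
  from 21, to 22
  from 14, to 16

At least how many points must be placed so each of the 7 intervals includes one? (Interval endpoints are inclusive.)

4

Process intervals by earliest right end; each time one isn't hit yet, stab at its right endpoint.
By right end: [1,4]  [9,11]  [10,12]  [14,16]  [16,20]  [20,21]  [21,22]
[1,4] uncovered → point at 4; [9,11] uncovered → point at 11; [14,16] uncovered → point at 16; [20,21] uncovered → point at 21.
Points: 4, 11, 16, 21 (4 total).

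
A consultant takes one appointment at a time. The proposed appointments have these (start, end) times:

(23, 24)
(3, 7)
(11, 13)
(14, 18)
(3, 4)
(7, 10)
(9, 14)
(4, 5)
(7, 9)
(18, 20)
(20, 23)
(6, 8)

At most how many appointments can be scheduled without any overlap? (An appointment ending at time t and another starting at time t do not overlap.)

8

By end time: (3,4), (4,5), (3,7), (6,8), (7,9), (7,10), (11,13), (9,14), (14,18), (18,20), (20,23), (23,24).
Pick (3,4); next start ≥ 4 → (4,5); next start ≥ 5 → (6,8); next start ≥ 8 → (11,13); next start ≥ 13 → (14,18); next start ≥ 18 → (18,20); next start ≥ 20 → (20,23); next start ≥ 23 → (23,24).
Selected 8 appointments.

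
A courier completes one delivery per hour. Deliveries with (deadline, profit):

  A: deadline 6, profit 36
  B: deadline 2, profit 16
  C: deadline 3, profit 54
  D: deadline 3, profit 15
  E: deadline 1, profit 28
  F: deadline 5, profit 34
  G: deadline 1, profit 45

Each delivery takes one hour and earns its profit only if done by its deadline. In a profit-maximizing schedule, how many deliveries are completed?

Profit order: C=54 G=45 A=36 F=34 E=28 B=16 D=15
Assign: C→slot 3, G→slot 1, A→slot 6, F→slot 5, E skipped, B→slot 2, D skipped.
Slots: [1:G] [2:B] [3:C] [5:F] [6:A]
5 of 7 scheduled.

5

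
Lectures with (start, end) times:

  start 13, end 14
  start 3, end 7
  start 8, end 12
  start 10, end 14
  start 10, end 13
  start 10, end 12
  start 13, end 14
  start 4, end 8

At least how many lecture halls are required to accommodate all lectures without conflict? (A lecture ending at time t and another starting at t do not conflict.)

4

Events (time:±→running): 3:+→1 4:+→2 7:-→1 8:-→0 8:+→1 10:+→2 10:+→3 10:+→4 … peak 4.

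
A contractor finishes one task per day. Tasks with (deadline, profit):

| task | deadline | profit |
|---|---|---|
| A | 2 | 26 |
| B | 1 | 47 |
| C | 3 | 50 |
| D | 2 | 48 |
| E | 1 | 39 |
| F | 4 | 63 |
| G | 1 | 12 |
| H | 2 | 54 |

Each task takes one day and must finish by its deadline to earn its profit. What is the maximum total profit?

215

By profit: F(d4,63), H(d2,54), C(d3,50), D(d2,48), B(d1,47), E(d1,39), A(d2,26), G(d1,12)
F→slot 4; H→slot 2; C→slot 3; D→slot 1; B skipped; E skipped; A skipped; G skipped.
Profit = 48 + 54 + 50 + 63 = 215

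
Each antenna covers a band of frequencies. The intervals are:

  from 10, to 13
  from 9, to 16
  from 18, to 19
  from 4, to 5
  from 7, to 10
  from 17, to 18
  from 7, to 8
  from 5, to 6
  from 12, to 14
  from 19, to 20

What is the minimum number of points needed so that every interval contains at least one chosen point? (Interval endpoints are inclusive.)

5

Sorted: [4,5] [5,6] [7,8] [7,10] [10,13] [12,14] [9,16] [17,18] [18,19] [19,20]
{[4,5],[5,6]} hit by 5; {[7,8],[7,10]} hit by 8; {[10,13],[12,14],[9,16]} hit by 13; {[17,18],[18,19]} hit by 18; {[19,20]} hit by 20.
Points: 5, 8, 13, 18, 20 (5 total).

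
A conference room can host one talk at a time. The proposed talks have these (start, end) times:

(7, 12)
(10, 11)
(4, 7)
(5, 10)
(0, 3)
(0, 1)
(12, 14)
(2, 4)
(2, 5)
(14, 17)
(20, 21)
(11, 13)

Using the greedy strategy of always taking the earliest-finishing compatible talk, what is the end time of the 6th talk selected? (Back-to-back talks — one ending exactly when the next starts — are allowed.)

Sorted by end: (0,1)  (0,3)  (2,4)  (2,5)  (4,7)  (5,10)  (10,11)  (7,12)  (11,13)  (12,14)  (14,17)  (20,21)
take (0,1); take (2,4); skip (2,5); take (4,7); take (10,11); take (11,13); take (14,17); take (20,21).
Selected: (0,1) (2,4) (4,7) (10,11) (11,13) (14,17) (20,21)

17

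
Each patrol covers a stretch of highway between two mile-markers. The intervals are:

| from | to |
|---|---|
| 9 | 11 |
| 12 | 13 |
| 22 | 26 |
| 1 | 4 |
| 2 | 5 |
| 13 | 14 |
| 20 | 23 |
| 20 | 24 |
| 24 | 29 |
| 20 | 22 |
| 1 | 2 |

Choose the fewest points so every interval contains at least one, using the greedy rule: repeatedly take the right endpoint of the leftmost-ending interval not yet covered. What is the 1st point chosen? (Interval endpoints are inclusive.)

2

Sort by right endpoint; whenever an interval is uncovered, place a point at its right end.
By right end: [1,2]  [1,4]  [2,5]  [9,11]  [12,13]  [13,14]  [20,22]  [20,23]  [20,24]  [22,26]  [24,29]
[1,2] uncovered → point at 2; [9,11] uncovered → point at 11; [12,13] uncovered → point at 13; [20,22] uncovered → point at 22; [24,29] uncovered → point at 29.
Points: 2, 11, 13, 22, 29 (5 total).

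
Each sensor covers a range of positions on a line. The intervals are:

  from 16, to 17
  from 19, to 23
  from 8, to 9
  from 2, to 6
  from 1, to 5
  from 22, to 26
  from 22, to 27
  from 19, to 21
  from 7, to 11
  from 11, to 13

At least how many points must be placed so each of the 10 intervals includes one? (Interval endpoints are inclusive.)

By right end: [1,5]  [2,6]  [8,9]  [7,11]  [11,13]  [16,17]  [19,21]  [19,23]  [22,26]  [22,27]
[1,5] uncovered → point at 5; [8,9] uncovered → point at 9; [11,13] uncovered → point at 13; [16,17] uncovered → point at 17; [19,21] uncovered → point at 21; [22,26] uncovered → point at 26.
Points: 5, 9, 13, 17, 21, 26 (6 total).

6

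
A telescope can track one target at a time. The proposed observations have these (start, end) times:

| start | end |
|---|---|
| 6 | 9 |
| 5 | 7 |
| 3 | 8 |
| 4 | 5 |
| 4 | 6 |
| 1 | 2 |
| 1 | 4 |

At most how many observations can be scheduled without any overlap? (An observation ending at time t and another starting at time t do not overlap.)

Order by finish time; keep every interval that doesn't clash with the previous kept one.
Sorted by end: (1,2)  (1,4)  (4,5)  (4,6)  (5,7)  (3,8)  (6,9)
take (1,2); take (4,5); take (5,7); skip (6,9).
Selected 3 observations.

3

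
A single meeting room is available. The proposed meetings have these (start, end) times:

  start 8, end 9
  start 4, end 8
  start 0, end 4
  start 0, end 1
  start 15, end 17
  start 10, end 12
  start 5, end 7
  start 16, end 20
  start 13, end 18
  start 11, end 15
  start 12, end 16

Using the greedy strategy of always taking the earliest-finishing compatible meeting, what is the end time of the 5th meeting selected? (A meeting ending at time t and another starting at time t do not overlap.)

16

Sort by end time and greedily take each interval whose start is ≥ the last chosen end.
Sorted by end: (0,1)  (0,4)  (5,7)  (4,8)  (8,9)  (10,12)  (11,15)  (12,16)  (15,17)  (13,18)  (16,20)
take (0,1); take (5,7); skip (4,8); take (8,9); take (10,12); skip (11,15); take (12,16); skip (15,17); take (16,20).
Selected: (0,1) (5,7) (8,9) (10,12) (12,16) (16,20)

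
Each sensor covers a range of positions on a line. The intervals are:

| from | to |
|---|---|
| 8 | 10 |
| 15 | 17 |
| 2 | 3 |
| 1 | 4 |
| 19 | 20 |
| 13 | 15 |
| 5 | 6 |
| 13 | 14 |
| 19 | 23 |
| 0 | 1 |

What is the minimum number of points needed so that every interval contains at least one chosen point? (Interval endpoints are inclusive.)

7

Sort by right endpoint; whenever an interval is uncovered, place a point at its right end.
Sorted: [0,1] [2,3] [1,4] [5,6] [8,10] [13,14] [13,15] [15,17] [19,20] [19,23]
{[0,1]} hit by 1; {[2,3],[1,4]} hit by 3; {[5,6]} hit by 6; {[8,10]} hit by 10; {[13,14],[13,15]} hit by 14; {[15,17]} hit by 17; {[19,20],[19,23]} hit by 20.
Points: 1, 3, 6, 10, 14, 17, 20 (7 total).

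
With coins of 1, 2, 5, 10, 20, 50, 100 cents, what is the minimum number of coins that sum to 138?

6

Greedy: take as many of the largest coin as possible, then repeat with the remainder.
138 = 1×100 + 1×20 + 1×10 + 1×5 + 1×2 + 1×1
Total coins = 1 + 1 + 1 + 1 + 1 + 1 = 6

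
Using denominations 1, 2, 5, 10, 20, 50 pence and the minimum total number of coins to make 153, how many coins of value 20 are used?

0

Greedy: take as many of the largest coin as possible, then repeat with the remainder.
153 = 3×50 + 1×2 + 1×1
Count of 20: 0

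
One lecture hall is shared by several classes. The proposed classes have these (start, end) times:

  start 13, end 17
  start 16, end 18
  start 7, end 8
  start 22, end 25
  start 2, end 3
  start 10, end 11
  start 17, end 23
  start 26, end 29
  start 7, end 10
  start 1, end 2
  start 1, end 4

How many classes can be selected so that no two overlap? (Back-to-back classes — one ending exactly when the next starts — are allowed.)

Order by finish time; keep every interval that doesn't clash with the previous kept one.
By end time: (1,2), (2,3), (1,4), (7,8), (7,10), (10,11), (13,17), (16,18), (17,23), (22,25), (26,29).
Pick (1,2); next start ≥ 2 → (2,3); next start ≥ 3 → (7,8); next start ≥ 8 → (10,11); next start ≥ 11 → (13,17); next start ≥ 17 → (17,23); next start ≥ 23 → (26,29).
Selected 7 classes.

7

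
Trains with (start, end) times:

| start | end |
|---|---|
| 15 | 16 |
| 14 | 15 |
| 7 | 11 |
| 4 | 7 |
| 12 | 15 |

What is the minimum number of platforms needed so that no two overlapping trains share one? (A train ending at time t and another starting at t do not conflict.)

2

starts: [4, 7, 12, 14, 15]
ends:   [7, 11, 15, 15, 16]
s4→1 e7→0 s7→1 e11→0 s12→1 s14→2  — peak 2.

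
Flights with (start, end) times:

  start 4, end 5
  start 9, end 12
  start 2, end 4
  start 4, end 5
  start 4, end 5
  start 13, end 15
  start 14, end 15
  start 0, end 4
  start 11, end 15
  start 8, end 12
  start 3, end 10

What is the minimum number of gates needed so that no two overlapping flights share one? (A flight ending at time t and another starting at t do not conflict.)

4

Count concurrent intervals with a sweep; the peak is the room count.
starts: [0, 2, 3, 4, 4, 4, 8, 9, 11, 13, 14]
ends:   [4, 4, 5, 5, 5, 10, 12, 12, 15, 15, 15]
s0→1 s2→2 s3→3 e4→2 e4→1 s4→2 s4→3 s4→4  — peak 4.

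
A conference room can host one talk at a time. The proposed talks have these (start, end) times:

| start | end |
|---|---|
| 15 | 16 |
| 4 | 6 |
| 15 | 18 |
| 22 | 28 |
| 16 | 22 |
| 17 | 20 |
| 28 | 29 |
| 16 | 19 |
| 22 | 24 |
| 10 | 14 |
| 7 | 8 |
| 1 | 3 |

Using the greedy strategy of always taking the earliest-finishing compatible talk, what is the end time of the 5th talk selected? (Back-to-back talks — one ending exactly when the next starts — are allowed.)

Order by finish time; keep every interval that doesn't clash with the previous kept one.
By end time: (1,3), (4,6), (7,8), (10,14), (15,16), (15,18), (16,19), (17,20), (16,22), (22,24), (22,28), (28,29).
Pick (1,3); next start ≥ 3 → (4,6); next start ≥ 6 → (7,8); next start ≥ 8 → (10,14); next start ≥ 14 → (15,16); next start ≥ 16 → (16,19); next start ≥ 19 → (22,24); next start ≥ 24 → (28,29).
Selected: (1,3) (4,6) (7,8) (10,14) (15,16) (16,19) (22,24) (28,29)

16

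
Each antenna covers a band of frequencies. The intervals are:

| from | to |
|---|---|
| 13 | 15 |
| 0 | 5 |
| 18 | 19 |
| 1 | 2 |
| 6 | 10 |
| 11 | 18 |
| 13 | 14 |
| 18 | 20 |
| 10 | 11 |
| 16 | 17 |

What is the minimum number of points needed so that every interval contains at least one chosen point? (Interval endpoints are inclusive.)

5

By right end: [1,2]  [0,5]  [6,10]  [10,11]  [13,14]  [13,15]  [16,17]  [11,18]  [18,19]  [18,20]
[1,2] uncovered → point at 2; [6,10] uncovered → point at 10; [13,14] uncovered → point at 14; [16,17] uncovered → point at 17; [18,19] uncovered → point at 19.
Points: 2, 10, 14, 17, 19 (5 total).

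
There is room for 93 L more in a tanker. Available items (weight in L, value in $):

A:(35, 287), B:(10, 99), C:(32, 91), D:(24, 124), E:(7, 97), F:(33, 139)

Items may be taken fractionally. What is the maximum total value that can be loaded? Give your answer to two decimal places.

Greedy by value/weight ratio, highest first.
Order: E (97/7=13.86) > B (99/10=9.90) > A (287/35=8.20) > D (124/24=5.17) > F (139/33=4.21) > C (91/32=2.84)
Fill: take E (7 @ 97) → take B (10 @ 99) → take A (35 @ 287) → take D (24 @ 124) → take 17/33 of F → 71.61; 93/93 used.
Total value = 678.61

678.61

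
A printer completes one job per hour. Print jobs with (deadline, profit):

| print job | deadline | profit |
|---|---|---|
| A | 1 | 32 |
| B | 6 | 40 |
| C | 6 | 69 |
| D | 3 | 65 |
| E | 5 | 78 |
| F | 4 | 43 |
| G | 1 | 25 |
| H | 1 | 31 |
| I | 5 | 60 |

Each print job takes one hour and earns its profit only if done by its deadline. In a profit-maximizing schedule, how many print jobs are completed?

Take jobs in profit order; each goes to the latest open slot no later than its deadline.
By profit: E(d5,78), C(d6,69), D(d3,65), I(d5,60), F(d4,43), B(d6,40), A(d1,32), H(d1,31), G(d1,25)
E→slot 5; C→slot 6; D→slot 3; I→slot 4; F→slot 2; B→slot 1; A skipped; H skipped; G skipped.
6 of 9 scheduled.

6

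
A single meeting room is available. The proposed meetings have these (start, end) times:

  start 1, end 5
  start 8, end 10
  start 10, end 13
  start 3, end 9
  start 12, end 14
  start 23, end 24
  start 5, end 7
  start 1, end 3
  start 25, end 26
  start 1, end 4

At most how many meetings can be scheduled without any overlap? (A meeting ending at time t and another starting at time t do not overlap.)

Order by finish time; keep every interval that doesn't clash with the previous kept one.
By end time: (1,3), (1,4), (1,5), (5,7), (3,9), (8,10), (10,13), (12,14), (23,24), (25,26).
Pick (1,3); next start ≥ 3 → (5,7); next start ≥ 7 → (8,10); next start ≥ 10 → (10,13); next start ≥ 13 → (23,24); next start ≥ 24 → (25,26).
Selected 6 meetings.

6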